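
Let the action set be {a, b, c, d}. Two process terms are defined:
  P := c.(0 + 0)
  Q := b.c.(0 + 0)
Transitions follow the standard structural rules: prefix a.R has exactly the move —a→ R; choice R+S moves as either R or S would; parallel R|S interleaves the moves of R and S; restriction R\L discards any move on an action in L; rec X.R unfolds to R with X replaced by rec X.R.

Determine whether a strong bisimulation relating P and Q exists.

Reachable graph of P (2 states):
  s0 = c.(0 + 0) :: -c-> s1
  s1 = 0 + 0 :: ·
Reachable graph of Q (3 states):
  t0 = b.c.(0 + 0) :: -b-> t1
  t1 = c.(0 + 0) :: -c-> t2
  t2 = 0 + 0 :: ·
Partition-refinement fixed point:
  B0 = {s0, t1}
  B1 = {s1, t2}
  B2 = {t0}
s0 ∈ B0, t0 ∈ B2 → different blocks

NO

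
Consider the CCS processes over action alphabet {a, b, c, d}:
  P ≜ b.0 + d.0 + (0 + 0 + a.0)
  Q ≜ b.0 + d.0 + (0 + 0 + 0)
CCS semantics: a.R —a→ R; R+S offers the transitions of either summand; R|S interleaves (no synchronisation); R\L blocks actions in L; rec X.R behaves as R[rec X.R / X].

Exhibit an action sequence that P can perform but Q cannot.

P's transition system — 2 states:
  u0 = b.0 + d.0 + (0 + 0 + a.0) :: -a-> u1, -b-> u1, -d-> u1
  u1 = 0 :: ·
Q's transition system — 2 states:
  v0 = b.0 + d.0 + (0 + 0 + 0) :: -b-> v1, -d-> v1
  v1 = 0 :: ·
Trace ⟨a⟩ through P, begin at {u0}:
  after a @ step 1: {u1}
  — P admits the full trace.
Trace ⟨a⟩ through Q, begin at {v0}:
  after a @ step 1: ∅ (Q stuck)

a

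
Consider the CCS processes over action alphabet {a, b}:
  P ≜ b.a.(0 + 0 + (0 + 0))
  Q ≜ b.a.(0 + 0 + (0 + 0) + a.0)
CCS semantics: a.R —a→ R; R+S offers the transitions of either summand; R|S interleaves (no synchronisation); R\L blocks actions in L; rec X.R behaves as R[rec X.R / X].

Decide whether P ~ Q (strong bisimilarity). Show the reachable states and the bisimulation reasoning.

P's transition system — 3 states:
  s0 = b.a.(0 + 0 + (0 + 0)) ⊢ =b=> s1
  s1 = a.(0 + 0 + (0 + 0)) ⊢ =a=> s2
  s2 = 0 + 0 + (0 + 0) ⊢ deadlocked
Q's transition system — 4 states:
  t0 = b.a.(0 + 0 + (0 + 0) + a.0) ⊢ =b=> t1
  t1 = a.(0 + 0 + (0 + 0) + a.0) ⊢ =a=> t2
  t2 = 0 + 0 + (0 + 0) + a.0 ⊢ =a=> t3
  t3 = 0 ⊢ deadlocked
Bisimilarity quotient blocks:
  B0 = {s0}
  B1 = {s1, t2}
  B2 = {s2, t3}
  B3 = {t0}
  B4 = {t1}
s0 ∈ B0, t0 ∈ B3 → different blocks

not bisimilar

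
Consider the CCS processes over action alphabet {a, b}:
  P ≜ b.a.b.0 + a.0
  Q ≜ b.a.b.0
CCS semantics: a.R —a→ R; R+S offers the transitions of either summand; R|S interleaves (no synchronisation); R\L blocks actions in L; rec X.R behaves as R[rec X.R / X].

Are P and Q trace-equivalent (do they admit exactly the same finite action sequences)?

P's transition system — 4 states:
  m0 = b.a.b.0 + a.0 | =a=> m1, =b=> m2
  m1 = 0 | ∅
  m2 = a.b.0 | =a=> m3
  m3 = b.0 | =b=> m1
Q's transition system — 4 states:
  n0 = b.a.b.0 | =b=> n1
  n1 = a.b.0 | =a=> n2
  n2 = b.0 | =b=> n3
  n3 = 0 | ∅
Run σ = ⟨a⟩ on P: start {m0}
  step 1 (a): {m1}
  — P admits the full trace.
Run σ = ⟨a⟩ on Q: start {n0}
  step 1 (a): no successor for Q

NO — witness ⟨a⟩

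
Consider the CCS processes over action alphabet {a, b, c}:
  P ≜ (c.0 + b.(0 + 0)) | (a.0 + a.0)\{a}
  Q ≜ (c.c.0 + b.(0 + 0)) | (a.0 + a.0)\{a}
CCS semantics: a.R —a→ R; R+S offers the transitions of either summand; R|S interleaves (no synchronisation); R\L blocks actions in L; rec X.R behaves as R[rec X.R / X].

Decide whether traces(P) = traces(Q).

Reachable graph of P (3 states):
  s0 = (c.0 + b.(0 + 0)) | (a.0 + a.0)\{a} has moves -b-> s1, -c-> s2
  s1 = (0 + 0) | (a.0 + a.0)\{a} has moves ·
  s2 = 0 | (a.0 + a.0)\{a} has moves ·
Reachable graph of Q (4 states):
  t0 = (c.c.0 + b.(0 + 0)) | (a.0 + a.0)\{a} has moves -b-> t1, -c-> t2
  t1 = (0 + 0) | (a.0 + a.0)\{a} has moves ·
  t2 = c.0 | (a.0 + a.0)\{a} has moves -c-> t3
  t3 = 0 | (a.0 + a.0)\{a} has moves ·
Trace ⟨cc⟩ through Q, begin at {t0}:
  after c @ step 1: {t2}
  after c @ step 2: {t3}
  Q completes σ.
Trace ⟨cc⟩ through P, begin at {s0}:
  after c @ step 1: {s2}
  after c @ step 2: no successor for P

trace-distinct — witness ⟨cc⟩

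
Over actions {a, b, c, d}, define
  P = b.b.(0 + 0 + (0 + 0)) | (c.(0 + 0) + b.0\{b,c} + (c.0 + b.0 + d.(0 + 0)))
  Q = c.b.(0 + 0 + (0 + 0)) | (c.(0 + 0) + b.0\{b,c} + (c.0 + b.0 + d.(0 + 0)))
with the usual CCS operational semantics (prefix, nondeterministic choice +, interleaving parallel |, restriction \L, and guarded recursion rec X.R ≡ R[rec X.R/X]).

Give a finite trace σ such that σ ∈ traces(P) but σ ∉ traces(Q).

P's transition system — 12 states:
  m0 = b.b.(0 + 0 + (0 + 0)) | (c.(0 + 0) + b.0\{b,c} + (c.0 + b.0 + d.(0 + 0))) | —b→ m1, —b→ m2, —b→ m3, —c→ m2, —c→ m4, —d→ m4
  m1 = b.(0 + 0 + (0 + 0)) | (c.(0 + 0) + b.0\{b,c} + (c.0 + b.0 + d.(0 + 0))) | —b→ m5, —b→ m6, —b→ m7, —c→ m6, —c→ m8, —d→ m8
  m2 = b.b.(0 + 0 + (0 + 0)) | 0 | —b→ m6
  m3 = b.b.(0 + 0 + (0 + 0)) | 0\{b,c} | —b→ m7
  m4 = b.b.(0 + 0 + (0 + 0)) | (0 + 0) | —b→ m8
  m5 = (0 + 0 + (0 + 0)) | (c.(0 + 0) + b.0\{b,c} + (c.0 + b.0 + d.(0 + 0))) | —b→ m10, —b→ m9, —c→ m11, —c→ m9, —d→ m11
  m6 = b.(0 + 0 + (0 + 0)) | 0 | —b→ m9
  m7 = b.(0 + 0 + (0 + 0)) | 0\{b,c} | —b→ m10
  m8 = b.(0 + 0 + (0 + 0)) | (0 + 0) | —b→ m11
  m9 = (0 + 0 + (0 + 0)) | 0 | (no moves)
  m10 = (0 + 0 + (0 + 0)) | 0\{b,c} | (no moves)
  m11 = (0 + 0 + (0 + 0)) | (0 + 0) | (no moves)
Q's transition system — 12 states:
  n0 = c.b.(0 + 0 + (0 + 0)) | (c.(0 + 0) + b.0\{b,c} + (c.0 + b.0 + d.(0 + 0))) | —b→ n1, —b→ n2, —c→ n1, —c→ n3, —c→ n4, —d→ n4
  n1 = c.b.(0 + 0 + (0 + 0)) | 0 | —c→ n5
  n2 = c.b.(0 + 0 + (0 + 0)) | 0\{b,c} | —c→ n6
  n3 = b.(0 + 0 + (0 + 0)) | (c.(0 + 0) + b.0\{b,c} + (c.0 + b.0 + d.(0 + 0))) | —b→ n5, —b→ n6, —b→ n7, —c→ n5, —c→ n8, —d→ n8
  n4 = c.b.(0 + 0 + (0 + 0)) | (0 + 0) | —c→ n8
  n5 = b.(0 + 0 + (0 + 0)) | 0 | —b→ n9
  n6 = b.(0 + 0 + (0 + 0)) | 0\{b,c} | —b→ n10
  n7 = (0 + 0 + (0 + 0)) | (c.(0 + 0) + b.0\{b,c} + (c.0 + b.0 + d.(0 + 0))) | —b→ n10, —b→ n9, —c→ n11, —c→ n9, —d→ n11
  n8 = b.(0 + 0 + (0 + 0)) | (0 + 0) | —b→ n11
  n9 = (0 + 0 + (0 + 0)) | 0 | (no moves)
  n10 = (0 + 0 + (0 + 0)) | 0\{b,c} | (no moves)
  n11 = (0 + 0 + (0 + 0)) | (0 + 0) | (no moves)
Executing bb from P (initial set {m0}):
  step 1 (b): {m1, m2, m3}
  step 2 (b): {m5, m6, m7}
  ✓ P
Executing bb from Q (initial set {n0}):
  step 1 (b): {n1, n2}
  step 2 (b): ∅  — Q cannot continue

bb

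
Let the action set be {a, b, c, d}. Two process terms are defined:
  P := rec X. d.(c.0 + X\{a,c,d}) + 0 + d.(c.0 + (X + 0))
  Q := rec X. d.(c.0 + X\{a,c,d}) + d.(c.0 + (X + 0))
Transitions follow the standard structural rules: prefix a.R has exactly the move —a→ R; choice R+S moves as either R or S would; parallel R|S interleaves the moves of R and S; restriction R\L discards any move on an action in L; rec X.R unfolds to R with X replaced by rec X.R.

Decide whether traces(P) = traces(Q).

P's transition system — 4 states:
  s0 = rec X. d.(c.0 + X\{a,c,d}) + 0 + d.(c.0 + (X + 0)) ⊢ —d→ s1, —d→ s2
  s1 = c.0 + ((rec X. d.(c.0 + X\{a,c,d}) + 0 + d.(c.0 + (X + 0))) + 0) ⊢ —c→ s3, —d→ s1, —d→ s2
  s2 = c.0 + (rec X. d.(c.0 + X\{a,c,d}) + 0 + d.(c.0 + (X + 0)))\{a,c,d} ⊢ —c→ s3
  s3 = 0 ⊢ stopped
Q's transition system — 4 states:
  t0 = rec X. d.(c.0 + X\{a,c,d}) + d.(c.0 + (X + 0)) ⊢ —d→ t1, —d→ t2
  t1 = c.0 + ((rec X. d.(c.0 + X\{a,c,d}) + d.(c.0 + (X + 0))) + 0) ⊢ —c→ t3, —d→ t1, —d→ t2
  t2 = c.0 + (rec X. d.(c.0 + X\{a,c,d}) + d.(c.0 + (X + 0)))\{a,c,d} ⊢ —c→ t3
  t3 = 0 ⊢ stopped
Bisimilarity quotient blocks:
  B0 = {s0, t0}
  B1 = {s2, t2}
  B2 = {s3, t3}
  B3 = {s1, t1}
s0 ∈ B0, t0 ∈ B0 → same block
Bisimilar ⇒ trace-equivalent.

traces(P) = traces(Q)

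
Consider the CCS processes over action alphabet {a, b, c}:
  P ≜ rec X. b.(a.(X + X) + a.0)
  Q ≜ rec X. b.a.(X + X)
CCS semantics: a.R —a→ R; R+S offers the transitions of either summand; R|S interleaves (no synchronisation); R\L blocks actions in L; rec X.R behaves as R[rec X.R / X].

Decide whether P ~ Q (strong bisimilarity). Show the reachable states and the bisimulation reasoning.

P's transition system — 4 states:
  u0 = rec X. b.(a.(X + X) + a.0) | --b--▸ u1
  u1 = a.((rec X. b.(a.(X + X) + a.0)) + (rec X. b.(a.(X + X) + a.0))) + a.0 | --a--▸ u2, --a--▸ u3
  u2 = (rec X. b.(a.(X + X) + a.0)) + (rec X. b.(a.(X + X) + a.0)) | --b--▸ u1
  u3 = 0 | (no moves)
Q's transition system — 3 states:
  v0 = rec X. b.a.(X + X) | --b--▸ v1
  v1 = a.((rec X. b.a.(X + X)) + (rec X. b.a.(X + X))) | --a--▸ v2
  v2 = (rec X. b.a.(X + X)) + (rec X. b.a.(X + X)) | --b--▸ v1
Coarsest stable partition (strong bisimilarity classes):
  B0 = {u0, u2}
  B1 = {u1}
  B2 = {u3}
  B3 = {v0, v2}
  B4 = {v1}
u0 ∈ B0, v0 ∈ B3 → different blocks

not bisimilar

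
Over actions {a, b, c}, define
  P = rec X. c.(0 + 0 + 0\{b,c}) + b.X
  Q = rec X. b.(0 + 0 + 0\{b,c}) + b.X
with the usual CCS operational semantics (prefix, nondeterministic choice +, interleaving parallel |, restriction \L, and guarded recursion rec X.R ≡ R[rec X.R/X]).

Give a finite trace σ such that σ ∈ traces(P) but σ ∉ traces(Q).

Reachable graph of P (2 states):
  m0 = rec X. c.(0 + 0 + 0\{b,c}) + b.X → —b→ m0, —c→ m1
  m1 = 0 + 0 + 0\{b,c} → deadlocked
Reachable graph of Q (2 states):
  n0 = rec X. b.(0 + 0 + 0\{b,c}) + b.X → —b→ n0, —b→ n1
  n1 = 0 + 0 + 0\{b,c} → deadlocked
Run σ = ⟨c⟩ on P: start {m0}
  [1] c ⇒ {m1}
  ✓ P
Run σ = ⟨c⟩ on Q: start {n0}
  [1] c ⇒ ∅  — Q cannot continue

c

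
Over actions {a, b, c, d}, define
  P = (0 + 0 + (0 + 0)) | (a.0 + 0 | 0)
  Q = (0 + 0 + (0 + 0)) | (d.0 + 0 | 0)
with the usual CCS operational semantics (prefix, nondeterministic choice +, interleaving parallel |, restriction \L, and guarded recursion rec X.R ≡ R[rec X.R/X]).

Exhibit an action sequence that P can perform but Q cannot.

P's transition system — 2 states:
  u0 = (0 + 0 + (0 + 0)) | (a.0 + 0 | 0) → --a--▸ u1
  u1 = (0 + 0 + (0 + 0)) | 0 → ∅
Q's transition system — 2 states:
  v0 = (0 + 0 + (0 + 0)) | (d.0 + 0 | 0) → --d--▸ v1
  v1 = (0 + 0 + (0 + 0)) | 0 → ∅
Executing a from P (initial set {u0}):
  [1] a ⇒ {u1}
  — P admits the full trace.
Executing a from Q (initial set {v0}):
  [1] a ⇒ ∅ (Q stuck)

a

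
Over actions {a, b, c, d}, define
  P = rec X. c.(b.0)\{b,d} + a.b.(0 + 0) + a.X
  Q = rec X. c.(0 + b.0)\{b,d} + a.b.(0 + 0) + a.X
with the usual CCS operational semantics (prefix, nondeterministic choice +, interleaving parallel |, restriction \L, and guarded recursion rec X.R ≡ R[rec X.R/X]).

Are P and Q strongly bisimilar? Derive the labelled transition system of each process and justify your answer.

LTS(P): 4 reachable states
  u0 = rec X. c.(b.0)\{b,d} + a.b.(0 + 0) + a.X | ··a··> u0, ··a··> u1, ··c··> u2
  u1 = b.(0 + 0) | ··b··> u3
  u2 = (b.0)\{b,d} | ·
  u3 = 0 + 0 | ·
LTS(Q): 4 reachable states
  v0 = rec X. c.(0 + b.0)\{b,d} + a.b.(0 + 0) + a.X | ··a··> v0, ··a··> v1, ··c··> v2
  v1 = b.(0 + 0) | ··b··> v3
  v2 = (0 + b.0)\{b,d} | ·
  v3 = 0 + 0 | ·
Partition-refinement fixed point:
  B0 = {u0, v0}
  B1 = {u1, v1}
  B2 = {u2, u3, v2, v3}
u0 ∈ B0, v0 ∈ B0 → same block

YES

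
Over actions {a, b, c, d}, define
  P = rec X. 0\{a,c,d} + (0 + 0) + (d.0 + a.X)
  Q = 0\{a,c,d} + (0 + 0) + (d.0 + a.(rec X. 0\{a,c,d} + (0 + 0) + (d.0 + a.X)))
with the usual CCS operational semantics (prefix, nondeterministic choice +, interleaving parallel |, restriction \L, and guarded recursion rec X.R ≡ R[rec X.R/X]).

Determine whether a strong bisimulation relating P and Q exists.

P ~ Q

LTS(P): 2 reachable states
  s0 = rec X. 0\{a,c,d} + (0 + 0) + (d.0 + a.X) :: --a--▸ s0, --d--▸ s1
  s1 = 0 :: stopped
LTS(Q): 3 reachable states
  t0 = 0\{a,c,d} + (0 + 0) + (d.0 + a.(rec X. 0\{a,c,d} + (0 + 0) + (d.0 + a.X))) :: --a--▸ t1, --d--▸ t2
  t1 = rec X. 0\{a,c,d} + (0 + 0) + (d.0 + a.X) :: --a--▸ t1, --d--▸ t2
  t2 = 0 :: stopped
Coarsest stable partition (strong bisimilarity classes):
  B0 = {s0, t0, t1}
  B1 = {s1, t2}
s0 ∈ B0, t0 ∈ B0 → same block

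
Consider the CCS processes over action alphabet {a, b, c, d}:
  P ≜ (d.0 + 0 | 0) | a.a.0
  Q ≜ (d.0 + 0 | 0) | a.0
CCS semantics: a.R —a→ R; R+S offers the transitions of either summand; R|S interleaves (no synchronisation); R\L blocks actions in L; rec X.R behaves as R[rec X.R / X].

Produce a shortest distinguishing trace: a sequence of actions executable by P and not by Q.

aa

P's transition system — 6 states:
  s0 = (d.0 + 0 | 0) | a.a.0 ⊢ —a→ s1, —d→ s2
  s1 = (d.0 + 0 | 0) | a.0 ⊢ —a→ s3, —d→ s4
  s2 = 0 | a.a.0 ⊢ —a→ s4
  s3 = (d.0 + 0 | 0) | 0 ⊢ —d→ s5
  s4 = 0 | a.0 ⊢ —a→ s5
  s5 = 0 | 0 ⊢ (no moves)
Q's transition system — 4 states:
  t0 = (d.0 + 0 | 0) | a.0 ⊢ —a→ t1, —d→ t2
  t1 = (d.0 + 0 | 0) | 0 ⊢ —d→ t3
  t2 = 0 | a.0 ⊢ —a→ t3
  t3 = 0 | 0 ⊢ (no moves)
Trace ⟨aa⟩ through P, begin at {s0}:
  [1] a ⇒ {s1}
  [2] a ⇒ {s3}
  P completes σ.
Trace ⟨aa⟩ through Q, begin at {t0}:
  [1] a ⇒ {t1}
  [2] a ⇒ no successor for Q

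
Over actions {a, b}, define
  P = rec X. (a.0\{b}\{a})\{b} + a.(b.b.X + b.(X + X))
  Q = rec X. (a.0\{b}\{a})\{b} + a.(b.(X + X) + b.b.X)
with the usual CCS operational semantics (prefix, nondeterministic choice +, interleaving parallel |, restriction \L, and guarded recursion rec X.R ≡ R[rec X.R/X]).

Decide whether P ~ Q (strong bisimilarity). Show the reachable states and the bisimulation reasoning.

P ~ Q

Reachable graph of P (5 states):
  p0 = rec X. (a.0\{b}\{a})\{b} + a.(b.b.X + b.(X + X)) has moves --a--▸ p1, --a--▸ p2
  p1 = 0\{b}\{a}\{b} has moves deadlocked
  p2 = b.b.(rec X. (a.0\{b}\{a})\{b} + a.(b.b.X + b.(X + X))) + b.((rec X. (a.0\{b}\{a})\{b} + a.(b.b.X + b.(X + X))) + (rec X. (a.0\{b}\{a})\{b} + a.(b.b.X + b.(X + X)))) has moves --b--▸ p3, --b--▸ p4
  p3 = (rec X. (a.0\{b}\{a})\{b} + a.(b.b.X + b.(X + X))) + (rec X. (a.0\{b}\{a})\{b} + a.(b.b.X + b.(X + X))) has moves --a--▸ p1, --a--▸ p2
  p4 = b.(rec X. (a.0\{b}\{a})\{b} + a.(b.b.X + b.(X + X))) has moves --b--▸ p0
Reachable graph of Q (5 states):
  q0 = rec X. (a.0\{b}\{a})\{b} + a.(b.(X + X) + b.b.X) has moves --a--▸ q1, --a--▸ q2
  q1 = 0\{b}\{a}\{b} has moves deadlocked
  q2 = b.((rec X. (a.0\{b}\{a})\{b} + a.(b.(X + X) + b.b.X)) + (rec X. (a.0\{b}\{a})\{b} + a.(b.(X + X) + b.b.X))) + b.b.(rec X. (a.0\{b}\{a})\{b} + a.(b.(X + X) + b.b.X)) has moves --b--▸ q3, --b--▸ q4
  q3 = (rec X. (a.0\{b}\{a})\{b} + a.(b.(X + X) + b.b.X)) + (rec X. (a.0\{b}\{a})\{b} + a.(b.(X + X) + b.b.X)) has moves --a--▸ q1, --a--▸ q2
  q4 = b.(rec X. (a.0\{b}\{a})\{b} + a.(b.(X + X) + b.b.X)) has moves --b--▸ q0
Partition-refinement fixed point:
  B0 = {p0, p3, q0, q3}
  B1 = {p2, q2}
  B2 = {p1, q1}
  B3 = {p4, q4}
p0 ∈ B0, q0 ∈ B0 → same block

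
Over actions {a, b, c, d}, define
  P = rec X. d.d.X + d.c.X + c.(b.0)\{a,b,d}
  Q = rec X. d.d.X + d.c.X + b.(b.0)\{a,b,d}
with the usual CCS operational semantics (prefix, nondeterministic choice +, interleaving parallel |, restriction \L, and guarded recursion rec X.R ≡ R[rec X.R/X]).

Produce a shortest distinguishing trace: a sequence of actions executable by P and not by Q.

P's transition system — 4 states:
  u0 = rec X. d.d.X + d.c.X + c.(b.0)\{a,b,d} has moves ··c··> u1, ··d··> u2, ··d··> u3
  u1 = (b.0)\{a,b,d} has moves ∅
  u2 = c.(rec X. d.d.X + d.c.X + c.(b.0)\{a,b,d}) has moves ··c··> u0
  u3 = d.(rec X. d.d.X + d.c.X + c.(b.0)\{a,b,d}) has moves ··d··> u0
Q's transition system — 4 states:
  v0 = rec X. d.d.X + d.c.X + b.(b.0)\{a,b,d} has moves ··b··> v1, ··d··> v2, ··d··> v3
  v1 = (b.0)\{a,b,d} has moves ∅
  v2 = c.(rec X. d.d.X + d.c.X + b.(b.0)\{a,b,d}) has moves ··c··> v0
  v3 = d.(rec X. d.d.X + d.c.X + b.(b.0)\{a,b,d}) has moves ··d··> v0
Trace ⟨c⟩ through P, begin at {u0}:
  [1] c ⇒ {u1}
  ✓ P
Trace ⟨c⟩ through Q, begin at {v0}:
  [1] c ⇒ ∅ (Q stuck)

c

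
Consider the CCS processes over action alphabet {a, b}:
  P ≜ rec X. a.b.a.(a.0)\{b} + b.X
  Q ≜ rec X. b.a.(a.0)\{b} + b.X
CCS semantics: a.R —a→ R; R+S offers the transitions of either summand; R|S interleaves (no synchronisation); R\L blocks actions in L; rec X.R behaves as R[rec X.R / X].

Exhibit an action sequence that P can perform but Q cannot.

a

Reachable graph of P (5 states):
  m0 = rec X. a.b.a.(a.0)\{b} + b.X | ··a··> m1, ··b··> m0
  m1 = b.a.(a.0)\{b} | ··b··> m2
  m2 = a.(a.0)\{b} | ··a··> m3
  m3 = (a.0)\{b} | ··a··> m4
  m4 = 0\{b} | (no moves)
Reachable graph of Q (4 states):
  n0 = rec X. b.a.(a.0)\{b} + b.X | ··b··> n0, ··b··> n1
  n1 = a.(a.0)\{b} | ··a··> n2
  n2 = (a.0)\{b} | ··a··> n3
  n3 = 0\{b} | (no moves)
Trace ⟨a⟩ through P, begin at {m0}:
  after a @ step 1: {m1}
  P completes σ.
Trace ⟨a⟩ through Q, begin at {n0}:
  after a @ step 1: ∅  — Q cannot continue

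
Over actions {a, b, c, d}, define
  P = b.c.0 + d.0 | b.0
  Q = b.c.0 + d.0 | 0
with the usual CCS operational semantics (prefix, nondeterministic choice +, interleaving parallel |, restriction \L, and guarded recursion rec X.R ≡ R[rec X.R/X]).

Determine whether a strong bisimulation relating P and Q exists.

LTS(P): 6 reachable states
  s0 = b.c.0 + d.0 | b.0 has moves ··b··> s1, ··b··> s2, ··d··> s3
  s1 = c.0 has moves ··c··> s4
  s2 = d.0 | 0 has moves ··d··> s5
  s3 = 0 | b.0 has moves ··b··> s5
  s4 = 0 has moves deadlocked
  s5 = 0 | 0 has moves deadlocked
LTS(Q): 4 reachable states
  t0 = b.c.0 + d.0 | 0 has moves ··b··> t1, ··d··> t2
  t1 = c.0 has moves ··c··> t3
  t2 = 0 | 0 has moves deadlocked
  t3 = 0 has moves deadlocked
Coarsest stable partition (strong bisimilarity classes):
  B0 = {s0}
  B1 = {s2}
  B2 = {s4, s5, t2, t3}
  B3 = {s1, t1}
  B4 = {s3}
  B5 = {t0}
s0 ∈ B0, t0 ∈ B5 → different blocks

NO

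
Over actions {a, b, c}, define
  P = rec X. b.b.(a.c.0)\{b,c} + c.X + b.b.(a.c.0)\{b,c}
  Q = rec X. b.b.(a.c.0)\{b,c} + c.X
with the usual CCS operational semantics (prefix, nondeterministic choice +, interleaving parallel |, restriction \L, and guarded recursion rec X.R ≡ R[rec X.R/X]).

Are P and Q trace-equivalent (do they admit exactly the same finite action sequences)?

traces(P) = traces(Q)

P's transition system — 4 states:
  p0 = rec X. b.b.(a.c.0)\{b,c} + c.X + b.b.(a.c.0)\{b,c} :: =b=> p1, =c=> p0
  p1 = b.(a.c.0)\{b,c} :: =b=> p2
  p2 = (a.c.0)\{b,c} :: =a=> p3
  p3 = (c.0)\{b,c} :: deadlocked
Q's transition system — 4 states:
  q0 = rec X. b.b.(a.c.0)\{b,c} + c.X :: =b=> q1, =c=> q0
  q1 = b.(a.c.0)\{b,c} :: =b=> q2
  q2 = (a.c.0)\{b,c} :: =a=> q3
  q3 = (c.0)\{b,c} :: deadlocked
Partition-refinement fixed point:
  B0 = {p0, q0}
  B1 = {p1, q1}
  B2 = {p2, q2}
  B3 = {p3, q3}
p0 ∈ B0, q0 ∈ B0 → same block
Bisimilar ⇒ trace-equivalent.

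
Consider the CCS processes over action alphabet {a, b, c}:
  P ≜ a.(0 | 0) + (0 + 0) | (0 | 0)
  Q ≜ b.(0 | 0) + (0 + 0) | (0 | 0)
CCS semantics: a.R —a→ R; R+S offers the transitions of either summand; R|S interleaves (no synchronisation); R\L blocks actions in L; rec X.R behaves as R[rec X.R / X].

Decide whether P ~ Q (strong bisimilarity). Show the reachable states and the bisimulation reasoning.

LTS(P): 2 reachable states
  m0 = a.(0 | 0) + (0 + 0) | (0 | 0) ⊢ =a=> m1
  m1 = 0 | 0 ⊢ deadlocked
LTS(Q): 2 reachable states
  n0 = b.(0 | 0) + (0 + 0) | (0 | 0) ⊢ =b=> n1
  n1 = 0 | 0 ⊢ deadlocked
Coarsest stable partition (strong bisimilarity classes):
  B0 = {m0}
  B1 = {m1, n1}
  B2 = {n0}
m0 ∈ B0, n0 ∈ B2 → different blocks

not bisimilar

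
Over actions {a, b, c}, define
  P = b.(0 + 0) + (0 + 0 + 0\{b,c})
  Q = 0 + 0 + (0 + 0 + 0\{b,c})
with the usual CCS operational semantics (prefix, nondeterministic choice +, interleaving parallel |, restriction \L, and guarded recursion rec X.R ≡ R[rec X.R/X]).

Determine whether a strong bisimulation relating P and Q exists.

NO

LTS(P): 2 reachable states
  m0 = b.(0 + 0) + (0 + 0 + 0\{b,c}) | —b→ m1
  m1 = 0 + 0 | ∅
LTS(Q): 1 reachable states
  n0 = 0 + 0 + (0 + 0 + 0\{b,c}) | ∅
Bisimilarity quotient blocks:
  B0 = {m0}
  B1 = {m1, n0}
m0 ∈ B0, n0 ∈ B1 → different blocks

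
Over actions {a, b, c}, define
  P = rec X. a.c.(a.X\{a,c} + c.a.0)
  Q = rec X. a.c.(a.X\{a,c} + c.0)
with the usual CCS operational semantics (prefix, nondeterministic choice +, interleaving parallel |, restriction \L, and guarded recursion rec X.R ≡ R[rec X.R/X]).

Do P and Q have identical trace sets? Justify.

trace-distinct — witness ⟨acca⟩

Reachable graph of P (6 states):
  p0 = rec X. a.c.(a.X\{a,c} + c.a.0) :: -a-> p1
  p1 = c.(a.(rec X. a.c.(a.X\{a,c} + c.a.0))\{a,c} + c.a.0) :: -c-> p2
  p2 = a.(rec X. a.c.(a.X\{a,c} + c.a.0))\{a,c} + c.a.0 :: -a-> p3, -c-> p4
  p3 = (rec X. a.c.(a.X\{a,c} + c.a.0))\{a,c} :: ·
  p4 = a.0 :: -a-> p5
  p5 = 0 :: ·
Reachable graph of Q (5 states):
  q0 = rec X. a.c.(a.X\{a,c} + c.0) :: -a-> q1
  q1 = c.(a.(rec X. a.c.(a.X\{a,c} + c.0))\{a,c} + c.0) :: -c-> q2
  q2 = a.(rec X. a.c.(a.X\{a,c} + c.0))\{a,c} + c.0 :: -a-> q3, -c-> q4
  q3 = (rec X. a.c.(a.X\{a,c} + c.0))\{a,c} :: ·
  q4 = 0 :: ·
Executing acca from P (initial set {p0}):
  step 1 (a): {p1}
  step 2 (c): {p2}
  step 3 (c): {p4}
  step 4 (a): {p5}
  ✓ P
Executing acca from Q (initial set {q0}):
  step 1 (a): {q1}
  step 2 (c): {q2}
  step 3 (c): {q4}
  step 4 (a): ∅  — Q cannot continue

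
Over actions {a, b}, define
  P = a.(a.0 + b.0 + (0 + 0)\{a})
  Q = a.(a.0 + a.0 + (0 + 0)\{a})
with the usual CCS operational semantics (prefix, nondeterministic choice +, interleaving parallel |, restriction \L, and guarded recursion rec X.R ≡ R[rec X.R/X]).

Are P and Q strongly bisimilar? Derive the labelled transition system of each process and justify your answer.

NO

LTS(P): 3 reachable states
  u0 = a.(a.0 + b.0 + (0 + 0)\{a}) | =a=> u1
  u1 = a.0 + b.0 + (0 + 0)\{a} | =a=> u2, =b=> u2
  u2 = 0 | stopped
LTS(Q): 3 reachable states
  v0 = a.(a.0 + a.0 + (0 + 0)\{a}) | =a=> v1
  v1 = a.0 + a.0 + (0 + 0)\{a} | =a=> v2
  v2 = 0 | stopped
Bisimilarity quotient blocks:
  B0 = {u0}
  B1 = {u1}
  B2 = {u2, v2}
  B3 = {v0}
  B4 = {v1}
u0 ∈ B0, v0 ∈ B3 → different blocks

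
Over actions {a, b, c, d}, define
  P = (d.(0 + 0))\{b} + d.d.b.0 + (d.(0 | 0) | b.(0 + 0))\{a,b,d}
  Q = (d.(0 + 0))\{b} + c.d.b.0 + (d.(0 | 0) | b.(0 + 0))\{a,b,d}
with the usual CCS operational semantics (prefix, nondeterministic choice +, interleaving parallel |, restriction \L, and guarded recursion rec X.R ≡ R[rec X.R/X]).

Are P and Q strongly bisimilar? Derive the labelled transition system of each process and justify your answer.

LTS(P): 5 reachable states
  m0 = (d.(0 + 0))\{b} + d.d.b.0 + (d.(0 | 0) | b.(0 + 0))\{a,b,d} → =d=> m1, =d=> m2
  m1 = (0 + 0)\{b} → stopped
  m2 = d.b.0 → =d=> m3
  m3 = b.0 → =b=> m4
  m4 = 0 → stopped
LTS(Q): 5 reachable states
  n0 = (d.(0 + 0))\{b} + c.d.b.0 + (d.(0 | 0) | b.(0 + 0))\{a,b,d} → =c=> n1, =d=> n2
  n1 = d.b.0 → =d=> n3
  n2 = (0 + 0)\{b} → stopped
  n3 = b.0 → =b=> n4
  n4 = 0 → stopped
Bisimilarity quotient blocks:
  B0 = {m0}
  B1 = {m2, n1}
  B2 = {m3, n3}
  B3 = {m1, m4, n2, n4}
  B4 = {n0}
m0 ∈ B0, n0 ∈ B4 → different blocks

P ≁ Q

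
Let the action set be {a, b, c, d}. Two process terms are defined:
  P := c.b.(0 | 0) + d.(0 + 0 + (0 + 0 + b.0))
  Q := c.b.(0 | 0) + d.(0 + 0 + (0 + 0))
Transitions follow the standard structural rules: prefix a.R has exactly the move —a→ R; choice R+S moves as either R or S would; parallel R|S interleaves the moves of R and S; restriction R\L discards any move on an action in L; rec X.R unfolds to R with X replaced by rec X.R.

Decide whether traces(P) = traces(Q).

NO — witness ⟨db⟩

P's transition system — 5 states:
  p0 = c.b.(0 | 0) + d.(0 + 0 + (0 + 0 + b.0)) :: =c=> p1, =d=> p2
  p1 = b.(0 | 0) :: =b=> p3
  p2 = 0 + 0 + (0 + 0 + b.0) :: =b=> p4
  p3 = 0 | 0 :: ·
  p4 = 0 :: ·
Q's transition system — 4 states:
  q0 = c.b.(0 | 0) + d.(0 + 0 + (0 + 0)) :: =c=> q1, =d=> q2
  q1 = b.(0 | 0) :: =b=> q3
  q2 = 0 + 0 + (0 + 0) :: ·
  q3 = 0 | 0 :: ·
Executing db from P (initial set {p0}):
  step 1 (d): {p2}
  step 2 (b): {p4}
  — P admits the full trace.
Executing db from Q (initial set {q0}):
  step 1 (d): {q2}
  step 2 (b): ∅ (Q stuck)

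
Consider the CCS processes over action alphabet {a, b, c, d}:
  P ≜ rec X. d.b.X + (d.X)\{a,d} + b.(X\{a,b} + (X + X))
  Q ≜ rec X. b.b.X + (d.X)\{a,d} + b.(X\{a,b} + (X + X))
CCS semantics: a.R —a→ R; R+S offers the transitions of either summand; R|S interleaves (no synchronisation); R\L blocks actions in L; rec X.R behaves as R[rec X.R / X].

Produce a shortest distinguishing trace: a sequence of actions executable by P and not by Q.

LTS(P): 4 reachable states
  s0 = rec X. d.b.X + (d.X)\{a,d} + b.(X\{a,b} + (X + X)) :: ··b··> s1, ··d··> s2
  s1 = (rec X. d.b.X + (d.X)\{a,d} + b.(X\{a,b} + (X + X)))\{a,b} + ((rec X. d.b.X + (d.X)\{a,d} + b.(X\{a,b} + (X + X))) + (rec X. d.b.X + (d.X)\{a,d} + b.(X\{a,b} + (X + X)))) :: ··b··> s1, ··d··> s2, ··d··> s3
  s2 = b.(rec X. d.b.X + (d.X)\{a,d} + b.(X\{a,b} + (X + X))) :: ··b··> s0
  s3 = (b.(rec X. d.b.X + (d.X)\{a,d} + b.(X\{a,b} + (X + X))))\{a,b} :: ∅
LTS(Q): 3 reachable states
  t0 = rec X. b.b.X + (d.X)\{a,d} + b.(X\{a,b} + (X + X)) :: ··b··> t1, ··b··> t2
  t1 = (rec X. b.b.X + (d.X)\{a,d} + b.(X\{a,b} + (X + X)))\{a,b} + ((rec X. b.b.X + (d.X)\{a,d} + b.(X\{a,b} + (X + X))) + (rec X. b.b.X + (d.X)\{a,d} + b.(X\{a,b} + (X + X)))) :: ··b··> t1, ··b··> t2
  t2 = b.(rec X. b.b.X + (d.X)\{a,d} + b.(X\{a,b} + (X + X))) :: ··b··> t0
Trace ⟨d⟩ through P, begin at {s0}:
  [1] d ⇒ {s2}
  ✓ P
Trace ⟨d⟩ through Q, begin at {t0}:
  [1] d ⇒ ∅ (Q stuck)

d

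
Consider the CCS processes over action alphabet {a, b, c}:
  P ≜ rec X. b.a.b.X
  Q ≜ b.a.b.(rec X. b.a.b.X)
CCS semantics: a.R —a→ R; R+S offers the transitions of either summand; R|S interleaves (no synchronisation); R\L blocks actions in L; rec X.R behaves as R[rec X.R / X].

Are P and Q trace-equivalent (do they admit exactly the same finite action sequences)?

trace-equivalent

LTS(P): 3 reachable states
  m0 = rec X. b.a.b.X ⊢ -b-> m1
  m1 = a.b.(rec X. b.a.b.X) ⊢ -a-> m2
  m2 = b.(rec X. b.a.b.X) ⊢ -b-> m0
LTS(Q): 4 reachable states
  n0 = b.a.b.(rec X. b.a.b.X) ⊢ -b-> n1
  n1 = a.b.(rec X. b.a.b.X) ⊢ -a-> n2
  n2 = b.(rec X. b.a.b.X) ⊢ -b-> n3
  n3 = rec X. b.a.b.X ⊢ -b-> n1
Partition-refinement fixed point:
  B0 = {m0, n0, n3}
  B1 = {m1, n1}
  B2 = {m2, n2}
m0 ∈ B0, n0 ∈ B0 → same block
Bisimilar ⇒ trace-equivalent.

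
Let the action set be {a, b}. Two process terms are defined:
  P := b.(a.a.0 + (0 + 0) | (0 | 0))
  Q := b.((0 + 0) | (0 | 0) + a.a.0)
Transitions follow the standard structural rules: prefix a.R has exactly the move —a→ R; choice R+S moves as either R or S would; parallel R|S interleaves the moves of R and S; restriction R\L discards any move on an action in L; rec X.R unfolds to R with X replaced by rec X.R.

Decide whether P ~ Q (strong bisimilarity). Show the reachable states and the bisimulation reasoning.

P ~ Q

Reachable graph of P (4 states):
  s0 = b.(a.a.0 + (0 + 0) | (0 | 0)) | ··b··> s1
  s1 = a.a.0 + (0 + 0) | (0 | 0) | ··a··> s2
  s2 = a.0 | ··a··> s3
  s3 = 0 | (no moves)
Reachable graph of Q (4 states):
  t0 = b.((0 + 0) | (0 | 0) + a.a.0) | ··b··> t1
  t1 = (0 + 0) | (0 | 0) + a.a.0 | ··a··> t2
  t2 = a.0 | ··a··> t3
  t3 = 0 | (no moves)
Partition-refinement fixed point:
  B0 = {s0, t0}
  B1 = {s1, t1}
  B2 = {s2, t2}
  B3 = {s3, t3}
s0 ∈ B0, t0 ∈ B0 → same block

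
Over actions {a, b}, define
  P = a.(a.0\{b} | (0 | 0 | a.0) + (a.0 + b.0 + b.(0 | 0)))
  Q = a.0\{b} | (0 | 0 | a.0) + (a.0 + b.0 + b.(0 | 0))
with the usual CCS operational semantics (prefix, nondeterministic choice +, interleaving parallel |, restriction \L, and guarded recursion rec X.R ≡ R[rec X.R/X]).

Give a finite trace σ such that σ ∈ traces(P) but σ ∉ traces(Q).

P's transition system — 7 states:
  u0 = a.(a.0\{b} | (0 | 0 | a.0) + (a.0 + b.0 + b.(0 | 0))) | -a-> u1
  u1 = a.0\{b} | (0 | 0 | a.0) + (a.0 + b.0 + b.(0 | 0)) | -a-> u2, -a-> u3, -a-> u4, -b-> u2, -b-> u5
  u2 = 0 | deadlocked
  u3 = 0\{b} | (0 | 0 | a.0) | -a-> u6
  u4 = a.0\{b} | (0 | 0 | 0) | -a-> u6
  u5 = 0 | 0 | deadlocked
  u6 = 0\{b} | (0 | 0 | 0) | deadlocked
Q's transition system — 6 states:
  v0 = a.0\{b} | (0 | 0 | a.0) + (a.0 + b.0 + b.(0 | 0)) | -a-> v1, -a-> v2, -a-> v3, -b-> v1, -b-> v4
  v1 = 0 | deadlocked
  v2 = 0\{b} | (0 | 0 | a.0) | -a-> v5
  v3 = a.0\{b} | (0 | 0 | 0) | -a-> v5
  v4 = 0 | 0 | deadlocked
  v5 = 0\{b} | (0 | 0 | 0) | deadlocked
Trace ⟨ab⟩ through P, begin at {u0}:
  [1] a ⇒ {u1}
  [2] b ⇒ {u2, u5}
  P completes σ.
Trace ⟨ab⟩ through Q, begin at {v0}:
  [1] a ⇒ {v1, v2, v3}
  [2] b ⇒ ∅  — Q cannot continue

ab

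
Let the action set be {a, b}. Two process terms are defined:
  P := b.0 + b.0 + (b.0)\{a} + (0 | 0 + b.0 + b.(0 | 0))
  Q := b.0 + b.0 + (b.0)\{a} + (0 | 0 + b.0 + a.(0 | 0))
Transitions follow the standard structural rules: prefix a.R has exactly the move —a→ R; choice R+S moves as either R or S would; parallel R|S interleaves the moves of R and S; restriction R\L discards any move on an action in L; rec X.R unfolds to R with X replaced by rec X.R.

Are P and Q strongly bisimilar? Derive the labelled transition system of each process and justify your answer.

P's transition system — 4 states:
  m0 = b.0 + b.0 + (b.0)\{a} + (0 | 0 + b.0 + b.(0 | 0)) → ··b··> m1, ··b··> m2, ··b··> m3
  m1 = 0 → ·
  m2 = 0 | 0 → ·
  m3 = 0\{a} → ·
Q's transition system — 4 states:
  n0 = b.0 + b.0 + (b.0)\{a} + (0 | 0 + b.0 + a.(0 | 0)) → ··a··> n1, ··b··> n2, ··b··> n3
  n1 = 0 | 0 → ·
  n2 = 0 → ·
  n3 = 0\{a} → ·
Coarsest stable partition (strong bisimilarity classes):
  B0 = {m0}
  B1 = {m1, m2, m3, n1, n2, n3}
  B2 = {n0}
m0 ∈ B0, n0 ∈ B2 → different blocks

not bisimilar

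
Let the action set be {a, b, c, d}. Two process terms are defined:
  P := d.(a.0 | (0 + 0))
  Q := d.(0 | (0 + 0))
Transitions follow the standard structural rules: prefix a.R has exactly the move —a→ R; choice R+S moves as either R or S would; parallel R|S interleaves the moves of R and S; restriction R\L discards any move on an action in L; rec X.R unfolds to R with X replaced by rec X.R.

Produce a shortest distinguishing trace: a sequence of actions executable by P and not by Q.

da

Reachable graph of P (3 states):
  m0 = d.(a.0 | (0 + 0)) ⊢ —d→ m1
  m1 = a.0 | (0 + 0) ⊢ —a→ m2
  m2 = 0 | (0 + 0) ⊢ ·
Reachable graph of Q (2 states):
  n0 = d.(0 | (0 + 0)) ⊢ —d→ n1
  n1 = 0 | (0 + 0) ⊢ ·
Trace ⟨da⟩ through P, begin at {m0}:
  step 1 (d): {m1}
  step 2 (a): {m2}
  ✓ P
Trace ⟨da⟩ through Q, begin at {n0}:
  step 1 (d): {n1}
  step 2 (a): ∅  — Q cannot continue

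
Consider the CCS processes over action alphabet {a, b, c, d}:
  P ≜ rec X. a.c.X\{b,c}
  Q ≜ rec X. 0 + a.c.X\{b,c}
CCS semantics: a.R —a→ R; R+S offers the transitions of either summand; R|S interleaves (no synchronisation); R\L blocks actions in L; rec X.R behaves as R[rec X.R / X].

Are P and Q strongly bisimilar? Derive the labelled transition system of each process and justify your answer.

Reachable graph of P (4 states):
  s0 = rec X. a.c.X\{b,c} | ··a··> s1
  s1 = c.(rec X. a.c.X\{b,c})\{b,c} | ··c··> s2
  s2 = (rec X. a.c.X\{b,c})\{b,c} | ··a··> s3
  s3 = (c.(rec X. a.c.X\{b,c})\{b,c})\{b,c} | ·
Reachable graph of Q (4 states):
  t0 = rec X. 0 + a.c.X\{b,c} | ··a··> t1
  t1 = c.(rec X. 0 + a.c.X\{b,c})\{b,c} | ··c··> t2
  t2 = (rec X. 0 + a.c.X\{b,c})\{b,c} | ··a··> t3
  t3 = (c.(rec X. 0 + a.c.X\{b,c})\{b,c})\{b,c} | ·
Partition-refinement fixed point:
  B0 = {s0, t0}
  B1 = {s1, t1}
  B2 = {s2, t2}
  B3 = {s3, t3}
s0 ∈ B0, t0 ∈ B0 → same block

bisimilar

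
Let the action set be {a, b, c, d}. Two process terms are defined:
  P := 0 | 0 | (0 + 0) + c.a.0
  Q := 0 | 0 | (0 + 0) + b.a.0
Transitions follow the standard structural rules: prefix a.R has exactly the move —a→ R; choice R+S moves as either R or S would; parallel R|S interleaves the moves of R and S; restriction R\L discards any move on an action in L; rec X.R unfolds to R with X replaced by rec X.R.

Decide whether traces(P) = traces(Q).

traces(P) ≠ traces(Q) — witness ⟨c⟩

P's transition system — 3 states:
  u0 = 0 | 0 | (0 + 0) + c.a.0 :: —c→ u1
  u1 = a.0 :: —a→ u2
  u2 = 0 :: ·
Q's transition system — 3 states:
  v0 = 0 | 0 | (0 + 0) + b.a.0 :: —b→ v1
  v1 = a.0 :: —a→ v2
  v2 = 0 :: ·
Trace ⟨c⟩ through P, begin at {u0}:
  [1] c ⇒ {u1}
  — P admits the full trace.
Trace ⟨c⟩ through Q, begin at {v0}:
  [1] c ⇒ no successor for Q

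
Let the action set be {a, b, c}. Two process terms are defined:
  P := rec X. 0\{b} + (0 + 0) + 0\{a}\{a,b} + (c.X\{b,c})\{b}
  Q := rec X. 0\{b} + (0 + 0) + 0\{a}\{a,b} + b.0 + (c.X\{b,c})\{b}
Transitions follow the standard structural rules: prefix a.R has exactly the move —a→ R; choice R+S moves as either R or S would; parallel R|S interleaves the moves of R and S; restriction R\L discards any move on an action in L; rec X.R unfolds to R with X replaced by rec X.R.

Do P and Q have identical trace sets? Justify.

trace-distinct — witness ⟨b⟩

P's transition system — 2 states:
  m0 = rec X. 0\{b} + (0 + 0) + 0\{a}\{a,b} + (c.X\{b,c})\{b} | --c--▸ m1
  m1 = (rec X. 0\{b} + (0 + 0) + 0\{a}\{a,b} + (c.X\{b,c})\{b})\{b,c}\{b} | ∅
Q's transition system — 3 states:
  n0 = rec X. 0\{b} + (0 + 0) + 0\{a}\{a,b} + b.0 + (c.X\{b,c})\{b} | --b--▸ n1, --c--▸ n2
  n1 = 0 | ∅
  n2 = (rec X. 0\{b} + (0 + 0) + 0\{a}\{a,b} + b.0 + (c.X\{b,c})\{b})\{b,c}\{b} | ∅
Trace ⟨b⟩ through Q, begin at {n0}:
  step 1 (b): {n1}
  — Q admits the full trace.
Trace ⟨b⟩ through P, begin at {m0}:
  step 1 (b): no successor for P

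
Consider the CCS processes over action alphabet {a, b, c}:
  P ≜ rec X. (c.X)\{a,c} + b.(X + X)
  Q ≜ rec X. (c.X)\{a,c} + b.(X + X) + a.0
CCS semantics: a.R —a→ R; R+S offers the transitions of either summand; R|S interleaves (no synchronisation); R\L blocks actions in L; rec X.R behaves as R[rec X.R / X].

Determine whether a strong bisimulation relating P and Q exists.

P's transition system — 2 states:
  s0 = rec X. (c.X)\{a,c} + b.(X + X) :: =b=> s1
  s1 = (rec X. (c.X)\{a,c} + b.(X + X)) + (rec X. (c.X)\{a,c} + b.(X + X)) :: =b=> s1
Q's transition system — 3 states:
  t0 = rec X. (c.X)\{a,c} + b.(X + X) + a.0 :: =a=> t1, =b=> t2
  t1 = 0 :: ∅
  t2 = (rec X. (c.X)\{a,c} + b.(X + X) + a.0) + (rec X. (c.X)\{a,c} + b.(X + X) + a.0) :: =a=> t1, =b=> t2
Partition-refinement fixed point:
  B0 = {s0, s1}
  B1 = {t0, t2}
  B2 = {t1}
s0 ∈ B0, t0 ∈ B1 → different blocks

not bisimilar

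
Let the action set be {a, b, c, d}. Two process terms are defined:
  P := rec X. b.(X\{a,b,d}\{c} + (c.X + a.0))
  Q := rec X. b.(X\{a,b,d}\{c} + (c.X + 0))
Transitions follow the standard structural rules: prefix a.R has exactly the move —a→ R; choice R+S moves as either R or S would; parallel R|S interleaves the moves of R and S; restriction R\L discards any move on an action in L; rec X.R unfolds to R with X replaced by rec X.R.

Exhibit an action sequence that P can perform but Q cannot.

P's transition system — 3 states:
  p0 = rec X. b.(X\{a,b,d}\{c} + (c.X + a.0)) → --b--▸ p1
  p1 = (rec X. b.(X\{a,b,d}\{c} + (c.X + a.0)))\{a,b,d}\{c} + (c.(rec X. b.(X\{a,b,d}\{c} + (c.X + a.0))) + a.0) → --a--▸ p2, --c--▸ p0
  p2 = 0 → stopped
Q's transition system — 2 states:
  q0 = rec X. b.(X\{a,b,d}\{c} + (c.X + 0)) → --b--▸ q1
  q1 = (rec X. b.(X\{a,b,d}\{c} + (c.X + 0)))\{a,b,d}\{c} + (c.(rec X. b.(X\{a,b,d}\{c} + (c.X + 0))) + 0) → --c--▸ q0
Executing ba from P (initial set {p0}):
  after b @ step 1: {p1}
  after a @ step 2: {p2}
  — P admits the full trace.
Executing ba from Q (initial set {q0}):
  after b @ step 1: {q1}
  after a @ step 2: ∅  — Q cannot continue

ba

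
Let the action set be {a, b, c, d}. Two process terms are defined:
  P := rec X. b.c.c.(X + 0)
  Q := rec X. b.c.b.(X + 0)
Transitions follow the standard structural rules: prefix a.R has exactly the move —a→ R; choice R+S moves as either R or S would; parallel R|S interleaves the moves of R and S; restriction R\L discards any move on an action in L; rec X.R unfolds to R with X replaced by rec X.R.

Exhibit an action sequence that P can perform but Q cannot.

bcc

P's transition system — 4 states:
  p0 = rec X. b.c.c.(X + 0) | --b--▸ p1
  p1 = c.c.((rec X. b.c.c.(X + 0)) + 0) | --c--▸ p2
  p2 = c.((rec X. b.c.c.(X + 0)) + 0) | --c--▸ p3
  p3 = (rec X. b.c.c.(X + 0)) + 0 | --b--▸ p1
Q's transition system — 4 states:
  q0 = rec X. b.c.b.(X + 0) | --b--▸ q1
  q1 = c.b.((rec X. b.c.b.(X + 0)) + 0) | --c--▸ q2
  q2 = b.((rec X. b.c.b.(X + 0)) + 0) | --b--▸ q3
  q3 = (rec X. b.c.b.(X + 0)) + 0 | --b--▸ q1
Run σ = ⟨bcc⟩ on P: start {p0}
  [1] b ⇒ {p1}
  [2] c ⇒ {p2}
  [3] c ⇒ {p3}
  ✓ P
Run σ = ⟨bcc⟩ on Q: start {q0}
  [1] b ⇒ {q1}
  [2] c ⇒ {q2}
  [3] c ⇒ no successor for Q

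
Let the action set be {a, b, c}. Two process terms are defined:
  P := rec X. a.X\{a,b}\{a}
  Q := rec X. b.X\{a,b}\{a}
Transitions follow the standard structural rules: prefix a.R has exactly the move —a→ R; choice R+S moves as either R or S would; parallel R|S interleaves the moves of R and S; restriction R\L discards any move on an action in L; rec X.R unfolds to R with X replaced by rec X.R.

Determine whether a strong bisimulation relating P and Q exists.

not bisimilar

P's transition system — 2 states:
  s0 = rec X. a.X\{a,b}\{a} has moves —a→ s1
  s1 = (rec X. a.X\{a,b}\{a})\{a,b}\{a} has moves ∅
Q's transition system — 2 states:
  t0 = rec X. b.X\{a,b}\{a} has moves —b→ t1
  t1 = (rec X. b.X\{a,b}\{a})\{a,b}\{a} has moves ∅
Partition-refinement fixed point:
  B0 = {s0}
  B1 = {s1, t1}
  B2 = {t0}
s0 ∈ B0, t0 ∈ B2 → different blocks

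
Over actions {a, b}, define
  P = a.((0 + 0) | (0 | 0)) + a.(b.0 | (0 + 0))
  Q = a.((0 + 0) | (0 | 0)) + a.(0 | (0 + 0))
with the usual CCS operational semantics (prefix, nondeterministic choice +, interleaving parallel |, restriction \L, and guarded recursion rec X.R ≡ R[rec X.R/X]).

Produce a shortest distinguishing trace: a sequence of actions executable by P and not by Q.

ab

LTS(P): 4 reachable states
  s0 = a.((0 + 0) | (0 | 0)) + a.(b.0 | (0 + 0)) → —a→ s1, —a→ s2
  s1 = (0 + 0) | (0 | 0) → ∅
  s2 = b.0 | (0 + 0) → —b→ s3
  s3 = 0 | (0 + 0) → ∅
LTS(Q): 3 reachable states
  t0 = a.((0 + 0) | (0 | 0)) + a.(0 | (0 + 0)) → —a→ t1, —a→ t2
  t1 = (0 + 0) | (0 | 0) → ∅
  t2 = 0 | (0 + 0) → ∅
Trace ⟨ab⟩ through P, begin at {s0}:
  step 1 (a): {s1, s2}
  step 2 (b): {s3}
  P completes σ.
Trace ⟨ab⟩ through Q, begin at {t0}:
  step 1 (a): {t1, t2}
  step 2 (b): ∅ (Q stuck)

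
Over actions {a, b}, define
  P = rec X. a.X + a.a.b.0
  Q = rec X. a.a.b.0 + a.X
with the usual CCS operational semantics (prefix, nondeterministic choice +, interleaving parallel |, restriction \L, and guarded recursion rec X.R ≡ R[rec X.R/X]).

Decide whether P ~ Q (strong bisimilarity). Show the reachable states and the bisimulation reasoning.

bisimilar

P's transition system — 4 states:
  s0 = rec X. a.X + a.a.b.0 has moves -a-> s0, -a-> s1
  s1 = a.b.0 has moves -a-> s2
  s2 = b.0 has moves -b-> s3
  s3 = 0 has moves deadlocked
Q's transition system — 4 states:
  t0 = rec X. a.a.b.0 + a.X has moves -a-> t0, -a-> t1
  t1 = a.b.0 has moves -a-> t2
  t2 = b.0 has moves -b-> t3
  t3 = 0 has moves deadlocked
Bisimilarity quotient blocks:
  B0 = {s0, t0}
  B1 = {s1, t1}
  B2 = {s2, t2}
  B3 = {s3, t3}
s0 ∈ B0, t0 ∈ B0 → same block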